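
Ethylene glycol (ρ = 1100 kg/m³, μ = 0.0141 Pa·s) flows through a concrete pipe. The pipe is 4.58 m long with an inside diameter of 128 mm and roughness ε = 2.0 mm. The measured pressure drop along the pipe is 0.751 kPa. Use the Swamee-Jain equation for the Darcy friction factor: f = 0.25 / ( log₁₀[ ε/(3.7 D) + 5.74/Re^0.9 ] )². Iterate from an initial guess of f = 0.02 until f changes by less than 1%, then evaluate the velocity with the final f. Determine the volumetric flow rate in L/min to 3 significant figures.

Q ≈ 673 L/min

Rearranging Darcy-Weisbach: V = √(2·ΔP·D/(f·L·ρ)). With ε/D = 0.002/0.128 = 0.0156, iterate starting from f = 0.02:
  f = 0.02 → V = √(2·751·0.128/(0.02·4.58·1100)) = 1.381 m/s; Re = ρVD/μ = 1.379e+04; f → 0.04828
  f = 0.04828 → V = 0.889 m/s; Re = 8878; f → 0.05007
  f = 0.05007 → V = 0.873 m/s; Re = 8718; f → 0.05016
Converged (Δf/f < 1%). With the final f = 0.05016: V = √(2·751·0.128/(0.05016·4.58·1100)) = 0.8722 m/s.
Q = V·A = 0.8722·(π/4·0.128²) = 0.01122 m³/s = 673 L/min.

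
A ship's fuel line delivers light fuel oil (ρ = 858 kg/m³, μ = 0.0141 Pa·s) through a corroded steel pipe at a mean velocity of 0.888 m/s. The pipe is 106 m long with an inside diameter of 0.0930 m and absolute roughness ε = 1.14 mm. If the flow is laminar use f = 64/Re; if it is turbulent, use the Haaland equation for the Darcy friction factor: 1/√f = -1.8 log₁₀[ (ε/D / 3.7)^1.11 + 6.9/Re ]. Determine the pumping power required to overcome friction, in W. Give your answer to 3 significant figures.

P ≈ 115 W

Reynolds number Re = ρVD/μ = 858 · 0.888 · 0.093 / 0.0141 = 5025.
Re > 4000 → turbulent. Relative roughness ε/D = 0.00114/0.093 = 0.0123. Haaland: 1/√f = -1.8 log₁₀[(0.0123/3.7)^1.11 + 6.9/5025] = -1.8 log₁₀[0.00177 + 0.00137] = 4.505, so f = 0.04927.
Darcy-Weisbach: ΔP = f(L/D)(ρV²/2) = 0.04927·(106/0.093)·(858·0.888²/2) = 0.04927·1140·338.3 = 1.9e+04 Pa.
Q = V·A = 0.888·0.006793 = 0.006032 m³/s.
Pumping power P = QΔP = 0.006032·1.9e+04 = 114.6 W = 115 W.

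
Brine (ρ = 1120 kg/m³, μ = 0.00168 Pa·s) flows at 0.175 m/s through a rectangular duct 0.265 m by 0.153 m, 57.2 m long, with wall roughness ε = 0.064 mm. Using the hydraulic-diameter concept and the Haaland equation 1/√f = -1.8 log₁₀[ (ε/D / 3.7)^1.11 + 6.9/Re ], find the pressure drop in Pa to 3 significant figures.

ΔP ≈ 129 Pa

Hydraulic diameter D_h = 4A/P = 4·(0.265·0.153)/(2·(0.265+0.153)) = 0.1622/0.836 = 0.194 m.
Re = ρVD_h/μ = 1120·0.175·0.194/0.00168 = 2.263e+04.
ε/D_h = 6.4e-05/0.194 = 0.00033; Haaland gives 1/√f = -1.8 log₁₀[3.2e-05+0.000305] = 6.251, so f = 0.02559.
ΔP = f(L/D_h)(ρV²/2) = 0.02559·57.2/0.194·17.15 = 129.4 Pa.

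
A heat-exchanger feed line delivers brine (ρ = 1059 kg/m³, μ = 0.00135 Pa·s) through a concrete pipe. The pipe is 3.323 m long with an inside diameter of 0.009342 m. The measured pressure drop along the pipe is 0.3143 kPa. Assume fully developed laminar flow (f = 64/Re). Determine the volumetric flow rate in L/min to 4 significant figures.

For laminar flow, f = 64/Re with Re = ρVD/μ, so Darcy-Weisbach reduces to ΔP = 32μLV/D². Solving for V: V = ΔP·D²/(32μL) = 314.3·(0.009342)²/(32·0.00135·3.323) = 0.1911 m/s.
Check: Re = ρVD/μ = 1059·0.1911·0.009342/0.00135 = 1400 < 2300, so the laminar assumption holds.
Q = V·A = 0.1911·(π/4·0.009342²) = 1.31e-05 m³/s = 0.7858 L/min.

Q ≈ 0.7858 L/min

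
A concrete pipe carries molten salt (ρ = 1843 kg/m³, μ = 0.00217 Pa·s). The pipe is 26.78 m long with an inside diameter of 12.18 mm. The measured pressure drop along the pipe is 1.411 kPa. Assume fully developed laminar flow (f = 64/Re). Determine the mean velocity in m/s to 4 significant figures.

V ≈ 0.1126 m/s

For laminar flow, f = 64/Re with Re = ρVD/μ, so Darcy-Weisbach reduces to ΔP = 32μLV/D². Solving for V: V = ΔP·D²/(32μL) = 1411·(0.01218)²/(32·0.00217·26.78) = 0.1126 m/s.
Check: Re = ρVD/μ = 1843·0.1126·0.01218/0.00217 = 1164 < 2300, so the laminar assumption holds.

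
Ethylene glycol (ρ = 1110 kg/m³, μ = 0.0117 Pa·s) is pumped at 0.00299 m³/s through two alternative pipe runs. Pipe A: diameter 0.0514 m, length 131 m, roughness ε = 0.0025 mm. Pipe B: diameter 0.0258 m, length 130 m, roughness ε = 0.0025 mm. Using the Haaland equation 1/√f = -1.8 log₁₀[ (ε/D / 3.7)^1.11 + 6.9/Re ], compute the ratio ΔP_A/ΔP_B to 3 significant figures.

ΔP_A/ΔP_B ≈ 0.0387

Pipe A: V = Q/A = 0.00299/0.002075 = 1.441 m/s; Re = 7027; ε/D = 4.86e-05; Haaland → f = 0.03415; ΔP_A = f(L/D)(ρV²/2) = 1.003e+05 Pa.
Pipe B: V = Q/A = 0.00299/0.0005228 = 5.719 m/s; Re = 1.4e+04; ε/D = 9.69e-05; Haaland → f = 0.02834; ΔP_B = f(L/D)(ρV²/2) = 2.592e+06 Pa.
ΔP_A/ΔP_B = 1.003e+05/2.592e+06 = 0.0387.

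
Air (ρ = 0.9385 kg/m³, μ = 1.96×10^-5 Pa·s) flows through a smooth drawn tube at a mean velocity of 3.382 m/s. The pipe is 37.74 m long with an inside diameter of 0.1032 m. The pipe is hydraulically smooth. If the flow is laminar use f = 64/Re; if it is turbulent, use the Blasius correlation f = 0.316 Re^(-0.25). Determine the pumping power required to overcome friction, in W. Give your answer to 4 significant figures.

Reynolds number Re = ρVD/μ = 0.9385 · 3.382 · 0.1032 / 1.96e-05 = 1.671e+04.
Re > 4000 → turbulent. Smooth-pipe (Blasius): f = 0.316 Re^(-0.25) = 0.316/(1.671e+04)^0.25 = 0.02779.
Darcy-Weisbach: ΔP = f(L/D)(ρV²/2) = 0.02779·(37.74/0.1032)·(0.9385·3.382²/2) = 0.02779·365.7·5.367 = 54.55 Pa.
Q = V·A = 3.382·0.008365 = 0.02829 m³/s.
Pumping power P = QΔP = 0.02829·54.55 = 1.5432 W = 1.543 W.

P ≈ 1.543 W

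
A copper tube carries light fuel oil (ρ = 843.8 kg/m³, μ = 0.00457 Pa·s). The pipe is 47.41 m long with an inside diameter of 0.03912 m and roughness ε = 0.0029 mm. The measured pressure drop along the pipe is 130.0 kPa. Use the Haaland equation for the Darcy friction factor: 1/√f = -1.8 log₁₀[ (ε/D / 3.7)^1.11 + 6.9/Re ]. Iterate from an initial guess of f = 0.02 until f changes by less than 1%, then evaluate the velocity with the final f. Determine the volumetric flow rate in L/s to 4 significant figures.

Q ≈ 3.835 L/s

Rearranging Darcy-Weisbach: V = √(2·ΔP·D/(f·L·ρ)). With ε/D = 2.9e-06/0.03912 = 7.41e-05, iterate starting from f = 0.02:
  f = 0.02 → V = √(2·1.3e+05·0.03912/(0.02·47.41·843.8)) = 3.565 m/s; Re = ρVD/μ = 2.575e+04; f → 0.02432
  f = 0.02432 → V = 3.233 m/s; Re = 2.335e+04; f → 0.0249
  f = 0.0249 → V = 3.195 m/s; Re = 2.308e+04; f → 0.02497
Converged (Δf/f < 1%). With the final f = 0.02497: V = √(2·1.3e+05·0.03912/(0.02497·47.41·843.8)) = 3.191 m/s.
Q = V·A = 3.191·(π/4·0.03912²) = 0.003835 m³/s = 3.835 L/s.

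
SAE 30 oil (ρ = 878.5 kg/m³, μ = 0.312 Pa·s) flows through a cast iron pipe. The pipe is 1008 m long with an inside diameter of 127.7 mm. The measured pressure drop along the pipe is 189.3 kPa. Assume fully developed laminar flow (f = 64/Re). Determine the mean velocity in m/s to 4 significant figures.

For laminar flow, f = 64/Re with Re = ρVD/μ, so Darcy-Weisbach reduces to ΔP = 32μLV/D². Solving for V: V = ΔP·D²/(32μL) = 1.893e+05·(0.1277)²/(32·0.312·1008) = 0.3067 m/s.
Check: Re = ρVD/μ = 878.5·0.3067·0.1277/0.312 = 110.3 < 2300, so the laminar assumption holds.

V ≈ 0.3067 m/s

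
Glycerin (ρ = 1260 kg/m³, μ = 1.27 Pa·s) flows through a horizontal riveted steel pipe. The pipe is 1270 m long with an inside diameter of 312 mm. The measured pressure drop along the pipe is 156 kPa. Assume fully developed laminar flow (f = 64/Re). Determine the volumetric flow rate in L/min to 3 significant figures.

For laminar flow, f = 64/Re with Re = ρVD/μ, so Darcy-Weisbach reduces to ΔP = 32μLV/D². Solving for V: V = ΔP·D²/(32μL) = 1.56e+05·(0.312)²/(32·1.27·1270) = 0.2942 m/s.
Check: Re = ρVD/μ = 1260·0.2942·0.312/1.27 = 91.07 < 2300, so the laminar assumption holds.
Q = V·A = 0.2942·(π/4·0.312²) = 0.02249 m³/s = 1350 L/min.

Q ≈ 1350 L/min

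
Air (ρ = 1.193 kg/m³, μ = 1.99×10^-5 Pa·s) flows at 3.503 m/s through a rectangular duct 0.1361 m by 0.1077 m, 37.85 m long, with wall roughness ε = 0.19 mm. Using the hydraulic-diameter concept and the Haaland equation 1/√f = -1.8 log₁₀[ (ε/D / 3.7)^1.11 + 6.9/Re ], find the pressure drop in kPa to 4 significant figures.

ΔP ≈ 0.06367 kPa

Hydraulic diameter D_h = 4A/P = 4·(0.1361·0.1077)/(2·(0.1361+0.1077)) = 0.05863/0.4876 = 0.1202 m.
Re = ρVD_h/μ = 1.193·3.503·0.1202/1.99e-05 = 2.525e+04.
ε/D_h = 0.00019/0.1202 = 0.00158; Haaland gives 1/√f = -1.8 log₁₀[0.000182+0.000273] = 6.015, so f = 0.02764.
ΔP = f(L/D_h)(ρV²/2) = 0.02764·37.85/0.1202·7.32 = 63.67 Pa.
ΔP = 0.06367 kPa.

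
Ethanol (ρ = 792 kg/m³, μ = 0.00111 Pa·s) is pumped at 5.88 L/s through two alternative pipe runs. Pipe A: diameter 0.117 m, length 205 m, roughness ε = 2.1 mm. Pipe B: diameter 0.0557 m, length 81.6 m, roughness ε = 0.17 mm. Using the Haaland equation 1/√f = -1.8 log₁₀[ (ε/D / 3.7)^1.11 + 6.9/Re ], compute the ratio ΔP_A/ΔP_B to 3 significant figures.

Pipe A: V = Q/A = 0.00588/0.01075 = 0.5469 m/s; Re = 4.566e+04; ε/D = 0.0179; Haaland → f = 0.04765; ΔP_A = f(L/D)(ρV²/2) = 9889 Pa.
Pipe B: V = Q/A = 0.00588/0.002437 = 2.413 m/s; Re = 9.59e+04; ε/D = 0.00305; Haaland → f = 0.02755; ΔP_B = f(L/D)(ρV²/2) = 9.307e+04 Pa.
ΔP_A/ΔP_B = 9889/9.307e+04 = 0.106.

ΔP_A/ΔP_B ≈ 0.106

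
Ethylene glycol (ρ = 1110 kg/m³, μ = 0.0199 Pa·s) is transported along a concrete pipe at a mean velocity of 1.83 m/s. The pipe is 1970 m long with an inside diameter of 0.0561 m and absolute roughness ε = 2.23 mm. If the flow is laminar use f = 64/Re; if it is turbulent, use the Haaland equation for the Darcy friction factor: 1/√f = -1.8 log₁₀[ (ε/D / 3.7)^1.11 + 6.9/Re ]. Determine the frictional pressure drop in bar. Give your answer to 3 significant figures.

Reynolds number Re = ρVD/μ = 1110 · 1.83 · 0.0561 / 0.0199 = 5726.
Re > 4000 → turbulent. Relative roughness ε/D = 0.00223/0.0561 = 0.0398. Haaland: 1/√f = -1.8 log₁₀[(0.0398/3.7)^1.11 + 6.9/5726] = -1.8 log₁₀[0.00652 + 0.0012] = 3.801, so f = 0.0692.
Darcy-Weisbach: ΔP = f(L/D)(ρV²/2) = 0.0692·(1970/0.0561)·(1110·1.83²/2) = 0.0692·3.512e+04·1859 = 4.517e+06 Pa.
ΔP = 4.517e+06 Pa = 45.2 bar.

ΔP ≈ 45.2 bar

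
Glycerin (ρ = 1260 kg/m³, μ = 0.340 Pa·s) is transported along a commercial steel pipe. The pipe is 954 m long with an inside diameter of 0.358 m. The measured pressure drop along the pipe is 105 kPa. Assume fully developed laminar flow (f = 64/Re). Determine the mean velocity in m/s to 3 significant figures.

V ≈ 1.30 m/s

For laminar flow, f = 64/Re with Re = ρVD/μ, so Darcy-Weisbach reduces to ΔP = 32μLV/D². Solving for V: V = ΔP·D²/(32μL) = 1.05e+05·(0.358)²/(32·0.34·954) = 1.297 m/s.
Check: Re = ρVD/μ = 1260·1.297·0.358/0.34 = 1720 < 2300, so the laminar assumption holds.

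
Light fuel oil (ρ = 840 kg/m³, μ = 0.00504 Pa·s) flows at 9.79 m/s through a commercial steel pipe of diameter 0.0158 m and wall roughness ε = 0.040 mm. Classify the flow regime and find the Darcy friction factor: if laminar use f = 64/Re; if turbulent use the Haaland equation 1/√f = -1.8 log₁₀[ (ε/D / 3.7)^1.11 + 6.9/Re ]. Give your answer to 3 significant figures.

f ≈ 0.0294

Re = ρVD/μ = 840·9.79·0.0158/0.00504 = 2.578e+04.
Re > 4000 → turbulent. ε/D = 4e-05/0.0158 = 0.00253; Haaland: 1/√f = -1.8 log₁₀[0.000307 + 0.000268] = 5.833, so f = 0.02939.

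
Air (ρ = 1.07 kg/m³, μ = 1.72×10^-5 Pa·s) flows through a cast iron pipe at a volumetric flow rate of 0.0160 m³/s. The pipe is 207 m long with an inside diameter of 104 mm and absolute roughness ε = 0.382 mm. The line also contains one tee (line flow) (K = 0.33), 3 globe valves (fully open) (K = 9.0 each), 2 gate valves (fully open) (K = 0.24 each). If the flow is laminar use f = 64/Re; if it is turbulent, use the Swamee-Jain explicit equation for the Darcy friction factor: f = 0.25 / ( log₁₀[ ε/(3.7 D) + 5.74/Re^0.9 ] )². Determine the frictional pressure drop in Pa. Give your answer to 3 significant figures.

ΔP ≈ 186 Pa

Cross-sectional area A = πD²/4 = π(0.104)²/4 = 0.008495 m²; mean velocity V = Q/A = 0.016/0.008495 = 1.883 m/s.
Reynolds number Re = ρVD/μ = 1.07 · 1.883 · 0.104 / 1.72e-05 = 1.219e+04.
Re > 4000 → turbulent. Relative roughness ε/D = 0.000382/0.104 = 0.00367. Swamee-Jain: f = 0.25/(log₁₀[0.00367/3.7 + 5.74/1.219e+04^0.9])² = 0.25/(log₁₀[0.000993 + 0.00121])² = 0.25/(-2.658)² = 0.03539.
Total minor-loss coefficient ΣK = 1·0.33 + 3·9 + 2·0.24 = 27.8.
ΔP = [f·L/D + ΣK]·(ρV²/2) = [0.03539·207/0.104 + 27.8]·(1.07·1.883²/2) = [70.45 + 27.8]·1.898 = 186.5 Pa.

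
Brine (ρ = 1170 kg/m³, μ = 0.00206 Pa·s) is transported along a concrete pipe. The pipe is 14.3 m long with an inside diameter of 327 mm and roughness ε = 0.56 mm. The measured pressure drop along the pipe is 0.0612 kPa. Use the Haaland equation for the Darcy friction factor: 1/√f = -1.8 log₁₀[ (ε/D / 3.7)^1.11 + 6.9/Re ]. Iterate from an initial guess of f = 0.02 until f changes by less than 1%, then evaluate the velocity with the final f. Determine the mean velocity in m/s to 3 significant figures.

V ≈ 0.308 m/s

Rearranging Darcy-Weisbach: V = √(2·ΔP·D/(f·L·ρ)). With ε/D = 0.00056/0.327 = 0.00171, iterate starting from f = 0.02:
  f = 0.02 → V = √(2·61.2·0.327/(0.02·14.3·1170)) = 0.3459 m/s; Re = ρVD/μ = 6.423e+04; f → 0.025
  f = 0.025 → V = 0.3094 m/s; Re = 5.745e+04; f → 0.02525
Converged (Δf/f < 1%). With the final f = 0.02525: V = √(2·61.2·0.327/(0.02525·14.3·1170)) = 0.3078 m/s.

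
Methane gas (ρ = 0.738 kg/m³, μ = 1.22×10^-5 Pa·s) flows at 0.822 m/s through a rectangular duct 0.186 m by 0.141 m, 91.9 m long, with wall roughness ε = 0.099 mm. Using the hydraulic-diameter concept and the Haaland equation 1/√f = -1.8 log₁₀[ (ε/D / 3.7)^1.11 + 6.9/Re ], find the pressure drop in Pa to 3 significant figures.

ΔP ≈ 4.80 Pa

Hydraulic diameter D_h = 4A/P = 4·(0.186·0.141)/(2·(0.186+0.141)) = 0.1049/0.654 = 0.1604 m.
Re = ρVD_h/μ = 0.738·0.822·0.1604/1.22e-05 = 7976.
ε/D_h = 9.9e-05/0.1604 = 0.000617; Haaland gives 1/√f = -1.8 log₁₀[6.41e-05+0.000865] = 5.457, so f = 0.03358.
ΔP = f(L/D_h)(ρV²/2) = 0.03358·91.9/0.1604·0.2493 = 4.796 Pa.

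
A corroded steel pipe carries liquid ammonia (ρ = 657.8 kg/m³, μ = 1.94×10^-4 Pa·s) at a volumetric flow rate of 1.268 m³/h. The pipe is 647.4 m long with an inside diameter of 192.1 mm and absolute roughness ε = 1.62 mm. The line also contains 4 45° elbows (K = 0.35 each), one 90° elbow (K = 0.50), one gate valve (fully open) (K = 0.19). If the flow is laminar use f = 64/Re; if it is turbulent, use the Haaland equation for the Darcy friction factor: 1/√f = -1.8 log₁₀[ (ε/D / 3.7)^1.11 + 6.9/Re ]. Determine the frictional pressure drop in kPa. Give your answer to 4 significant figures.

ΔP ≈ 0.007081 kPa

Q = 1.268 m³/h = 1.268/3600 = 0.0003522 m³/s.
Cross-sectional area A = πD²/4 = π(0.1921)²/4 = 0.02898 m²; mean velocity V = Q/A = 0.0003522/0.02898 = 0.01215 m/s.
Reynolds number Re = ρVD/μ = 657.8 · 0.01215 · 0.1921 / 0.000194 = 7916.
Re > 4000 → turbulent. Relative roughness ε/D = 0.00162/0.1921 = 0.00843. Haaland: 1/√f = -1.8 log₁₀[(0.00843/3.7)^1.11 + 6.9/7916] = -1.8 log₁₀[0.00117 + 0.000872] = 4.843, so f = 0.04263.
Total minor-loss coefficient ΣK = 4·0.35 + 1·0.5 + 1·0.19 = 2.09.
ΔP = [f·L/D + ΣK]·(ρV²/2) = [0.04263·647.4/0.1921 + 2.09]·(657.8·0.01215²/2) = [143.7 + 2.09]·0.04857 = 7.081 Pa.
ΔP = 7.081 Pa = 0.007081 kPa.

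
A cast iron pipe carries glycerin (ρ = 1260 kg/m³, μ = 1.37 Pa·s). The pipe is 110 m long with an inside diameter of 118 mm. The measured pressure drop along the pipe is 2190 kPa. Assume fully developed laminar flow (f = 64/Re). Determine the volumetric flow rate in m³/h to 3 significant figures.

For laminar flow, f = 64/Re with Re = ρVD/μ, so Darcy-Weisbach reduces to ΔP = 32μLV/D². Solving for V: V = ΔP·D²/(32μL) = 2.19e+06·(0.118)²/(32·1.37·110) = 6.323 m/s.
Check: Re = ρVD/μ = 1260·6.323·0.118/1.37 = 686.2 < 2300, so the laminar assumption holds.
Q = V·A = 6.323·(π/4·0.118²) = 0.06915 m³/s = 249 m³/h.

Q ≈ 249 m³/h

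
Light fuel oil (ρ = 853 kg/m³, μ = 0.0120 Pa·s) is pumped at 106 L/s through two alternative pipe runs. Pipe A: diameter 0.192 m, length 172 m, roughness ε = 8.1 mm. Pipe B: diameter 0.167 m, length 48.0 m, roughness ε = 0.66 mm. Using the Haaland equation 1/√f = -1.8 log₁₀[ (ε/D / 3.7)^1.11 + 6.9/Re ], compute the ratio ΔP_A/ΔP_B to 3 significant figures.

ΔP_A/ΔP_B ≈ 3.97

Pipe A: V = Q/A = 0.106/0.02895 = 3.661 m/s; Re = 4.997e+04; ε/D = 0.0422; Haaland → f = 0.06688; ΔP_A = f(L/D)(ρV²/2) = 3.425e+05 Pa.
Pipe B: V = Q/A = 0.106/0.0219 = 4.839 m/s; Re = 5.745e+04; ε/D = 0.00395; Haaland → f = 0.03004; ΔP_B = f(L/D)(ρV²/2) = 8.625e+04 Pa.
ΔP_A/ΔP_B = 3.425e+05/8.625e+04 = 3.97.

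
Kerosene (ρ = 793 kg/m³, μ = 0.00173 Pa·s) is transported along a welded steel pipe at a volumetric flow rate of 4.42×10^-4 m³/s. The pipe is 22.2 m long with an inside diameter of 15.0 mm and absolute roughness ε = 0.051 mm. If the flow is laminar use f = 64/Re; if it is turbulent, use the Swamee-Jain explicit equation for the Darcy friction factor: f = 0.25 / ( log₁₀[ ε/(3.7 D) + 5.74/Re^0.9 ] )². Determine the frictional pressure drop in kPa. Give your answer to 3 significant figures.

ΔP ≈ 122 kPa

Cross-sectional area A = πD²/4 = π(0.015)²/4 = 0.0001767 m²; mean velocity V = Q/A = 0.000442/0.0001767 = 2.501 m/s.
Reynolds number Re = ρVD/μ = 793 · 2.501 · 0.015 / 0.00173 = 1.72e+04.
Re > 4000 → turbulent. Relative roughness ε/D = 5.1e-05/0.015 = 0.0034. Swamee-Jain: f = 0.25/(log₁₀[0.0034/3.7 + 5.74/1.72e+04^0.9])² = 0.25/(log₁₀[0.000919 + 0.000885])² = 0.25/(-2.744)² = 0.03321.
Darcy-Weisbach: ΔP = f(L/D)(ρV²/2) = 0.03321·(22.2/0.015)·(793·2.501²/2) = 0.03321·1480·2481 = 1.219e+05 Pa.
ΔP = 1.219e+05 Pa = 122 kPa.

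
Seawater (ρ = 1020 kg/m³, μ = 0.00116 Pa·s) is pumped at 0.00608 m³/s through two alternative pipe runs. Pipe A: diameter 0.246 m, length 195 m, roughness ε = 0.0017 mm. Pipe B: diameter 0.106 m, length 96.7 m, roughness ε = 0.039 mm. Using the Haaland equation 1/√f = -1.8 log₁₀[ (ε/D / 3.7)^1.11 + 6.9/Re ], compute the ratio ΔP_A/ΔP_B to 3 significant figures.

Pipe A: V = Q/A = 0.00608/0.04753 = 0.1279 m/s; Re = 2.767e+04; ε/D = 6.91e-06; Haaland → f = 0.02378; ΔP_A = f(L/D)(ρV²/2) = 157.3 Pa.
Pipe B: V = Q/A = 0.00608/0.008825 = 0.689 m/s; Re = 6.422e+04; ε/D = 0.000368; Haaland → f = 0.0209; ΔP_B = f(L/D)(ρV²/2) = 4615 Pa.
ΔP_A/ΔP_B = 157.3/4615 = 0.0341.

ΔP_A/ΔP_B ≈ 0.0341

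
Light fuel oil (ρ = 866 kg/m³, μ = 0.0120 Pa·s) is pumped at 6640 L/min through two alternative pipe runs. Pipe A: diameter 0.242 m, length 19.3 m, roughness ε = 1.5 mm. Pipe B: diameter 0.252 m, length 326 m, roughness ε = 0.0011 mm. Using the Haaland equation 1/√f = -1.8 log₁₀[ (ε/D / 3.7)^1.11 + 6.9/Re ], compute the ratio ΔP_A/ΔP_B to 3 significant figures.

Pipe A: V = Q/A = 0.1107/0.046 = 2.406 m/s; Re = 4.202e+04; ε/D = 0.0062; Haaland → f = 0.03423; ΔP_A = f(L/D)(ρV²/2) = 6843 Pa.
Pipe B: V = Q/A = 0.1107/0.04988 = 2.219 m/s; Re = 4.035e+04; ε/D = 4.37e-06; Haaland → f = 0.02176; ΔP_B = f(L/D)(ρV²/2) = 6e+04 Pa.
ΔP_A/ΔP_B = 6843/6e+04 = 0.114.

ΔP_A/ΔP_B ≈ 0.114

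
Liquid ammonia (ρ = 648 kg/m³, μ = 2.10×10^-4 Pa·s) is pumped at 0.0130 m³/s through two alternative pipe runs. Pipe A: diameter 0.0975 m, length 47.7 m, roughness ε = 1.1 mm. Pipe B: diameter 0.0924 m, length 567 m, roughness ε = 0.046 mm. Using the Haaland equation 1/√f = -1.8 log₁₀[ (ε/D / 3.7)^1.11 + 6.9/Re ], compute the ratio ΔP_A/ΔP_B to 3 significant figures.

ΔP_A/ΔP_B ≈ 0.146

Pipe A: V = Q/A = 0.013/0.007466 = 1.741 m/s; Re = 5.238e+05; ε/D = 0.0113; Haaland → f = 0.03968; ΔP_A = f(L/D)(ρV²/2) = 1.907e+04 Pa.
Pipe B: V = Q/A = 0.013/0.006706 = 1.939 m/s; Re = 5.528e+05; ε/D = 0.000498; Haaland → f = 0.01749; ΔP_B = f(L/D)(ρV²/2) = 1.307e+05 Pa.
ΔP_A/ΔP_B = 1.907e+04/1.307e+05 = 0.146.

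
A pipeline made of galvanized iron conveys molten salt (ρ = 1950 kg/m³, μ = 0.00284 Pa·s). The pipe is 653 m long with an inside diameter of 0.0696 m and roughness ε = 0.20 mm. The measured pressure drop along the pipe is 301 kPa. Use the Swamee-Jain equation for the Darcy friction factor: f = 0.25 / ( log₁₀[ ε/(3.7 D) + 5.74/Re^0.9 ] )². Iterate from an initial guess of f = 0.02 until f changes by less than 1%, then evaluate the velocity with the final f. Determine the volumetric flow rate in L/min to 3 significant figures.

Q ≈ 245 L/min

Rearranging Darcy-Weisbach: V = √(2·ΔP·D/(f·L·ρ)). With ε/D = 0.0002/0.0696 = 0.00287, iterate starting from f = 0.02:
  f = 0.02 → V = √(2·3.01e+05·0.0696/(0.02·653·1950)) = 1.283 m/s; Re = ρVD/μ = 6.13e+04; f → 0.02824
  f = 0.02824 → V = 1.079 m/s; Re = 5.158e+04; f → 0.02861
  f = 0.02861 → V = 1.073 m/s; Re = 5.125e+04; f → 0.02862
Converged (Δf/f < 1%). With the final f = 0.02862: V = √(2·3.01e+05·0.0696/(0.02862·653·1950)) = 1.072 m/s.
Q = V·A = 1.072·(π/4·0.0696²) = 0.004079 m³/s = 245 L/min.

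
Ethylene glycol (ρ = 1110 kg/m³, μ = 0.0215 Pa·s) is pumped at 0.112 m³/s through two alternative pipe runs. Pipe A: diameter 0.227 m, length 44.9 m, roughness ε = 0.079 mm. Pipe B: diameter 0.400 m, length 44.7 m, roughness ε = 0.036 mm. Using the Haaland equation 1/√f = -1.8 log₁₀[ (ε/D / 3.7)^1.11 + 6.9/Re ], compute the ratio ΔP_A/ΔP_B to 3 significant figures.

Pipe A: V = Q/A = 0.112/0.04047 = 2.767 m/s; Re = 3.243e+04; ε/D = 0.000348; Haaland → f = 0.02371; ΔP_A = f(L/D)(ρV²/2) = 1.993e+04 Pa.
Pipe B: V = Q/A = 0.112/0.1257 = 0.8913 m/s; Re = 1.841e+04; ε/D = 9e-05; Haaland → f = 0.02643; ΔP_B = f(L/D)(ρV²/2) = 1302 Pa.
ΔP_A/ΔP_B = 1.993e+04/1302 = 15.3.

ΔP_A/ΔP_B ≈ 15.3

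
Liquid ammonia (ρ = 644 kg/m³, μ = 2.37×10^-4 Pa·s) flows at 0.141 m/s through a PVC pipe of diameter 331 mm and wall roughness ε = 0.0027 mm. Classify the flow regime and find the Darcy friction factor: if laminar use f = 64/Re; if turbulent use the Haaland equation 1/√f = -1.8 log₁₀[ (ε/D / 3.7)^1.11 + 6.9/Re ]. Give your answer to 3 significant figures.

f ≈ 0.0170

Re = ρVD/μ = 644·0.141·0.331/0.000237 = 1.268e+05.
Re > 4000 → turbulent. ε/D = 2.7e-06/0.331 = 8.16e-06; Haaland: 1/√f = -1.8 log₁₀[5.26e-07 + 5.44e-05] = 7.668, so f = 0.01701.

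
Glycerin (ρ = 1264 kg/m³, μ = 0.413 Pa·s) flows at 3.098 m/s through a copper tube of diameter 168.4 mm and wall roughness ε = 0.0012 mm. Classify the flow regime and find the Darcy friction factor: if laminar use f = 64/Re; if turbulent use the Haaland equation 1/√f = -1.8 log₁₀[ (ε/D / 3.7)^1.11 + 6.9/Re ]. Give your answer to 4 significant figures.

Re = ρVD/μ = 1264·3.098·0.1684/0.413 = 1597.
Re < 2300 → laminar, so f = 64/Re = 0.04008 (roughness is irrelevant in laminar flow).

f ≈ 0.04008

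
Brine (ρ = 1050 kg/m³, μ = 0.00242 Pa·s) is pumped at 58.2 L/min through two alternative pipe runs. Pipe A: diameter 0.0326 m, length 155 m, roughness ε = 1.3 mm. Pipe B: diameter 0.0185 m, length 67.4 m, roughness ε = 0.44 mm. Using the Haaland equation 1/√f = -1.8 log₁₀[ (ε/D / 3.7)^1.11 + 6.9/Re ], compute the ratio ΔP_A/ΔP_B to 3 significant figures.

ΔP_A/ΔP_B ≈ 0.168

Pipe A: V = Q/A = 0.00097/0.0008347 = 1.162 m/s; Re = 1.644e+04; ε/D = 0.0399; Haaland → f = 0.06634; ΔP_A = f(L/D)(ρV²/2) = 2.236e+05 Pa.
Pipe B: V = Q/A = 0.00097/0.0002688 = 3.609 m/s; Re = 2.897e+04; ε/D = 0.0238; Haaland → f = 0.05332; ΔP_B = f(L/D)(ρV²/2) = 1.328e+06 Pa.
ΔP_A/ΔP_B = 2.236e+05/1.328e+06 = 0.168.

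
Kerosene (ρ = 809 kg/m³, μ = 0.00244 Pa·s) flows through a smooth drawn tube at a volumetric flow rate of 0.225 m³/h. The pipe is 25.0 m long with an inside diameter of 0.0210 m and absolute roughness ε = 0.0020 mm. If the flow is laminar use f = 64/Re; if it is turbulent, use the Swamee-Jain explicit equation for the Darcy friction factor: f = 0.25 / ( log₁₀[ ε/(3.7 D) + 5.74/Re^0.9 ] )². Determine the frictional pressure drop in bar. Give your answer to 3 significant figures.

ΔP ≈ 0.00799 bar

Q = 0.225 m³/h = 0.225/3600 = 6.25e-05 m³/s.
Cross-sectional area A = πD²/4 = π(0.021)²/4 = 0.0003464 m²; mean velocity V = Q/A = 6.25e-05/0.0003464 = 0.1804 m/s.
Reynolds number Re = ρVD/μ = 809 · 0.1804 · 0.021 / 0.00244 = 1256.
Re < 2300 → laminar flow, so f = 64/Re = 64/1256 = 0.05094 (the turbulent correlation is not needed).
Darcy-Weisbach: ΔP = f(L/D)(ρV²/2) = 0.05094·(25/0.021)·(809·0.1804²/2) = 0.05094·1190·13.17 = 798.7 Pa.
ΔP = 798.7 Pa = 0.00799 bar.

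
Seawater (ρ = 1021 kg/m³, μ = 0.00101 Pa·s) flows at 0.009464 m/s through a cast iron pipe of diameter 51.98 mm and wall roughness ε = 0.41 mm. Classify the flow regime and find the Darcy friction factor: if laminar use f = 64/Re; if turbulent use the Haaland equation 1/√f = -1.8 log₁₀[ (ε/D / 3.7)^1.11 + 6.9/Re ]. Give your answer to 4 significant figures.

Re = ρVD/μ = 1021·0.009464·0.05198/0.00101 = 497.3.
Re < 2300 → laminar, so f = 64/Re = 0.1287 (roughness is irrelevant in laminar flow).

f ≈ 0.1287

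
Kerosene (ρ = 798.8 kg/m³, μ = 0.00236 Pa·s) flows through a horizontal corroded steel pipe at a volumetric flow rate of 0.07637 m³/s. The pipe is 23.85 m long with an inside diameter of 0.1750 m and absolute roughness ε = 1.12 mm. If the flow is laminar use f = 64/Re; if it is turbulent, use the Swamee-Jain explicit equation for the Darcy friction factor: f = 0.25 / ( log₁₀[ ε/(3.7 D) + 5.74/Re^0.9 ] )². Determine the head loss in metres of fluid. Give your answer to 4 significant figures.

Cross-sectional area A = πD²/4 = π(0.175)²/4 = 0.02405 m²; mean velocity V = Q/A = 0.07637/0.02405 = 3.175 m/s.
Reynolds number Re = ρVD/μ = 798.8 · 3.175 · 0.175 / 0.00236 = 1.881e+05.
Re > 4000 → turbulent. Relative roughness ε/D = 0.00112/0.175 = 0.0064. Swamee-Jain: f = 0.25/(log₁₀[0.0064/3.7 + 5.74/1.881e+05^0.9])² = 0.25/(log₁₀[0.00173 + 0.000103])² = 0.25/(-2.737)² = 0.03337.
Darcy-Weisbach: ΔP = f(L/D)(ρV²/2) = 0.03337·(23.85/0.175)·(798.8·3.175²/2) = 0.03337·136.3·4026 = 1.831e+04 Pa.
Head loss h_f = ΔP/(ρg) = 1.831e+04/(798.8·9.81) = 2.337 m.

h_f ≈ 2.337 m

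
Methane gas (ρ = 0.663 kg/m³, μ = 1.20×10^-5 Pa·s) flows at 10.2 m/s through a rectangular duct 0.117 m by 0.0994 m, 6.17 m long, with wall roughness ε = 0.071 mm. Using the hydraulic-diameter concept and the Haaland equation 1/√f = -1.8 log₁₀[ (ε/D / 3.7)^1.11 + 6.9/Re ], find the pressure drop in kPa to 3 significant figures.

Hydraulic diameter D_h = 4A/P = 4·(0.117·0.0994)/(2·(0.117+0.0994)) = 0.04652/0.4328 = 0.1075 m.
Re = ρVD_h/μ = 0.663·10.2·0.1075/1.2e-05 = 6.057e+04.
ε/D_h = 7.1e-05/0.1075 = 0.000661; Haaland gives 1/√f = -1.8 log₁₀[6.91e-05+0.000114] = 6.728, so f = 0.02209.
ΔP = f(L/D_h)(ρV²/2) = 0.02209·6.17/0.1075·34.49 = 43.74 Pa.
ΔP = 0.0437 kPa.

ΔP ≈ 0.0437 kPa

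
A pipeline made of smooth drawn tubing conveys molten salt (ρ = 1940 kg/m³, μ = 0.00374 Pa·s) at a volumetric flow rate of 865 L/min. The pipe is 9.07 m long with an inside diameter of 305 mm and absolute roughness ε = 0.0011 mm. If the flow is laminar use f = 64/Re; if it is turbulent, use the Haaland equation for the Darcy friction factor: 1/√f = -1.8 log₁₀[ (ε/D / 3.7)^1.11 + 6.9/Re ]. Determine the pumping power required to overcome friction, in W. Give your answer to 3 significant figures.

Q = 865 L/min = 865/60000 = 0.01442 m³/s.
Cross-sectional area A = πD²/4 = π(0.305)²/4 = 0.07306 m²; mean velocity V = Q/A = 0.01442/0.07306 = 0.1973 m/s.
Reynolds number Re = ρVD/μ = 1940 · 0.1973 · 0.305 / 0.00374 = 3.122e+04.
Re > 4000 → turbulent. Relative roughness ε/D = 1.1e-06/0.305 = 3.61e-06. Haaland: 1/√f = -1.8 log₁₀[(3.61e-06/3.7)^1.11 + 6.9/3.122e+04] = -1.8 log₁₀[2.13e-07 + 0.000221] = 6.579, so f = 0.0231.
Darcy-Weisbach: ΔP = f(L/D)(ρV²/2) = 0.0231·(9.07/0.305)·(1940·0.1973²/2) = 0.0231·29.74·37.77 = 25.95 Pa.
Pumping power P = QΔP = 0.01442·25.95 = 0.3741 W = 0.374 W.

P ≈ 0.374 W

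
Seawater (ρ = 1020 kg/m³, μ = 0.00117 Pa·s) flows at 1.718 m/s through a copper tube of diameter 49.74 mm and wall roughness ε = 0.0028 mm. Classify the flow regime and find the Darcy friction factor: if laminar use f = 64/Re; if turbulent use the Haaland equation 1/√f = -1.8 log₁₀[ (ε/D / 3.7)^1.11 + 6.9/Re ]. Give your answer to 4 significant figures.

Re = ρVD/μ = 1020·1.718·0.04974/0.00117 = 7.45e+04.
Re > 4000 → turbulent. ε/D = 2.8e-06/0.04974 = 5.63e-05; Haaland: 1/√f = -1.8 log₁₀[4.49e-06 + 9.26e-05] = 7.223, so f = 0.01917.

f ≈ 0.01917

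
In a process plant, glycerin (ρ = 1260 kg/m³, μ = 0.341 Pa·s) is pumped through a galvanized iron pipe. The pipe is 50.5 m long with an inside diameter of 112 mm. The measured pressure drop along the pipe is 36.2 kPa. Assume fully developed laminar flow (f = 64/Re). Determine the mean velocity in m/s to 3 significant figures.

For laminar flow, f = 64/Re with Re = ρVD/μ, so Darcy-Weisbach reduces to ΔP = 32μLV/D². Solving for V: V = ΔP·D²/(32μL) = 3.62e+04·(0.112)²/(32·0.341·50.5) = 0.824 m/s.
Check: Re = ρVD/μ = 1260·0.824·0.112/0.341 = 341 < 2300, so the laminar assumption holds.

V ≈ 0.824 m/s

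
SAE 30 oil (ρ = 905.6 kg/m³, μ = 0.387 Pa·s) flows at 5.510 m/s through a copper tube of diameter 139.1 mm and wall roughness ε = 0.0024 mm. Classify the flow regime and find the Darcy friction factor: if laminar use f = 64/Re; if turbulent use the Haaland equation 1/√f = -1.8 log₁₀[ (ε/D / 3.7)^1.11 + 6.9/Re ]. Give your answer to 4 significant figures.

f ≈ 0.03568

Re = ρVD/μ = 905.6·5.51·0.1391/0.387 = 1794.
Re < 2300 → laminar, so f = 64/Re = 0.03568 (roughness is irrelevant in laminar flow).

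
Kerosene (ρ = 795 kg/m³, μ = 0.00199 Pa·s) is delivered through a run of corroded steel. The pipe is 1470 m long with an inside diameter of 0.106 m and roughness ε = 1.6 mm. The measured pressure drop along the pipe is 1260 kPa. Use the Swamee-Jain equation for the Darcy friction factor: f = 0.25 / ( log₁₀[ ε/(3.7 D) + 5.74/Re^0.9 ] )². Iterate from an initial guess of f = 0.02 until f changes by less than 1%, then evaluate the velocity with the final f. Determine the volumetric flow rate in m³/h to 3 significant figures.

Q ≈ 72.0 m³/h

Rearranging Darcy-Weisbach: V = √(2·ΔP·D/(f·L·ρ)). With ε/D = 0.0016/0.106 = 0.0151, iterate starting from f = 0.02:
  f = 0.02 → V = √(2·1.26e+06·0.106/(0.02·1470·795)) = 3.381 m/s; Re = ρVD/μ = 1.432e+05; f → 0.0443
  f = 0.0443 → V = 2.272 m/s; Re = 9.619e+04; f → 0.04452
Converged (Δf/f < 1%). With the final f = 0.04452: V = √(2·1.26e+06·0.106/(0.04452·1470·795)) = 2.266 m/s.
Q = V·A = 2.266·(π/4·0.106²) = 0.02 m³/s = 72.0 m³/h.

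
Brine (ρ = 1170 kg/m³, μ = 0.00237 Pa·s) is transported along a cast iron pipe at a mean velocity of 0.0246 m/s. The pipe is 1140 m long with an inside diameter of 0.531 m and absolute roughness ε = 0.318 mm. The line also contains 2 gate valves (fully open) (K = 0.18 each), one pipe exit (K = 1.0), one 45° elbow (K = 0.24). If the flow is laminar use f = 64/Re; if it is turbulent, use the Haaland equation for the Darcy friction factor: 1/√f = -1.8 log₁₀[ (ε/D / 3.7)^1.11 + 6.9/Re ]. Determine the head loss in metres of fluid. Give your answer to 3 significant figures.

Reynolds number Re = ρVD/μ = 1170 · 0.0246 · 0.531 / 0.00237 = 6449.
Re > 4000 → turbulent. Relative roughness ε/D = 0.000318/0.531 = 0.000599. Haaland: 1/√f = -1.8 log₁₀[(0.000599/3.7)^1.11 + 6.9/6449] = -1.8 log₁₀[6.2e-05 + 0.00107] = 5.303, so f = 0.03556.
Total minor-loss coefficient ΣK = 2·0.18 + 1·1 + 1·0.24 = 1.6.
ΔP = [f·L/D + ΣK]·(ρV²/2) = [0.03556·1140/0.531 + 1.6]·(1170·0.0246²/2) = [76.34 + 1.6]·0.354 = 27.59 Pa.
Head loss h_f = ΔP/(ρg) = 27.59/(1170·9.81) = 0.00240 m.

h_f ≈ 0.00240 m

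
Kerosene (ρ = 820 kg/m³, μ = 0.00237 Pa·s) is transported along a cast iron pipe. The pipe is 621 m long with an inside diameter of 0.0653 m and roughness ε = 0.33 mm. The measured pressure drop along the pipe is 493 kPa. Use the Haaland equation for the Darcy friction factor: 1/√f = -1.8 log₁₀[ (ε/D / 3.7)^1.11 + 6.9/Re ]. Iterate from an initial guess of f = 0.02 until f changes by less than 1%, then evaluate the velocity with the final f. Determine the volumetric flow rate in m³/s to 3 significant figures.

Rearranging Darcy-Weisbach: V = √(2·ΔP·D/(f·L·ρ)). With ε/D = 0.00033/0.0653 = 0.00505, iterate starting from f = 0.02:
  f = 0.02 → V = √(2·4.93e+05·0.0653/(0.02·621·820)) = 2.514 m/s; Re = ρVD/μ = 5.681e+04; f → 0.03198
  f = 0.03198 → V = 1.988 m/s; Re = 4.492e+04; f → 0.03235
  f = 0.03235 → V = 1.977 m/s; Re = 4.467e+04; f → 0.03236
Converged (Δf/f < 1%). With the final f = 0.03236: V = √(2·4.93e+05·0.0653/(0.03236·621·820)) = 1.977 m/s.
Q = V·A = 1.977·(π/4·0.0653²) = 0.00662 m³/s = 0.00662 m³/s.

Q ≈ 0.00662 m³/s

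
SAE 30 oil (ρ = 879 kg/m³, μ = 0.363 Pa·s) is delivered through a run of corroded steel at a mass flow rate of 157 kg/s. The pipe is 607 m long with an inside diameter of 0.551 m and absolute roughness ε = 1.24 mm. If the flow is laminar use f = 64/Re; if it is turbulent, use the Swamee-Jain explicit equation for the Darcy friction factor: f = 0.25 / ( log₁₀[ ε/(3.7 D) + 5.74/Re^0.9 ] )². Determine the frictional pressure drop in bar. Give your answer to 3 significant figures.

ΔP ≈ 0.174 bar

A = πD²/4 = π(0.551)²/4 = 0.2384 m²; mean velocity V = ṁ/(ρA) = 157/(879 · 0.2384) = 0.7491 m/s.
Reynolds number Re = ρVD/μ = 879 · 0.7491 · 0.551 / 0.363 = 999.4.
Re < 2300 → laminar flow, so f = 64/Re = 64/999.4 = 0.06404 (the turbulent correlation is not needed).
Darcy-Weisbach: ΔP = f(L/D)(ρV²/2) = 0.06404·(607/0.551)·(879·0.7491²/2) = 0.06404·1102·246.6 = 1.74e+04 Pa.
ΔP = 1.74e+04 Pa = 0.174 bar.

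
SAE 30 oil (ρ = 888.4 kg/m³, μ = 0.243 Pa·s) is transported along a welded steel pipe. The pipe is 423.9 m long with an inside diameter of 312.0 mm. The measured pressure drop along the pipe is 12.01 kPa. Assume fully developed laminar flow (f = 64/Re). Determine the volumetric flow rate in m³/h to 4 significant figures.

Q ≈ 97.62 m³/h

For laminar flow, f = 64/Re with Re = ρVD/μ, so Darcy-Weisbach reduces to ΔP = 32μLV/D². Solving for V: V = ΔP·D²/(32μL) = 1.201e+04·(0.312)²/(32·0.243·423.9) = 0.3547 m/s.
Check: Re = ρVD/μ = 888.4·0.3547·0.312/0.243 = 404.6 < 2300, so the laminar assumption holds.
Q = V·A = 0.3547·(π/4·0.312²) = 0.02712 m³/s = 97.62 m³/h.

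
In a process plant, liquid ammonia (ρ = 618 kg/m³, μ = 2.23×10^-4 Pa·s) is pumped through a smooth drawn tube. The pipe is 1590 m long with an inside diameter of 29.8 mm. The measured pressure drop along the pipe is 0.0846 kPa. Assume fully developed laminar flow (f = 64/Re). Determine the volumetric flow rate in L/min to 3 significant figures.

Q ≈ 0.277 L/min

For laminar flow, f = 64/Re with Re = ρVD/μ, so Darcy-Weisbach reduces to ΔP = 32μLV/D². Solving for V: V = ΔP·D²/(32μL) = 84.6·(0.0298)²/(32·0.000223·1590) = 0.006621 m/s.
Check: Re = ρVD/μ = 618·0.006621·0.0298/0.000223 = 546.8 < 2300, so the laminar assumption holds.
Q = V·A = 0.006621·(π/4·0.0298²) = 4.618e-06 m³/s = 0.277 L/min.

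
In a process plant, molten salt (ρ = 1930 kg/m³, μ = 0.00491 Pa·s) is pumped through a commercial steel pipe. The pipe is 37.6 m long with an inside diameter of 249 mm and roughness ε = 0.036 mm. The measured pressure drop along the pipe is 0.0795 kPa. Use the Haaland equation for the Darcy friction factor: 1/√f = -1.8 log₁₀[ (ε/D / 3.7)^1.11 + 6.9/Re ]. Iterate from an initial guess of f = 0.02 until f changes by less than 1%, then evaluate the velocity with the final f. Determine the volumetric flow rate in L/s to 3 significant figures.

Rearranging Darcy-Weisbach: V = √(2·ΔP·D/(f·L·ρ)). With ε/D = 3.6e-05/0.249 = 0.000145, iterate starting from f = 0.02:
  f = 0.02 → V = √(2·79.5·0.249/(0.02·37.6·1930)) = 0.1652 m/s; Re = ρVD/μ = 1.617e+04; f → 0.02739
  f = 0.02739 → V = 0.1411 m/s; Re = 1.381e+04; f → 0.02851
  f = 0.02851 → V = 0.1383 m/s; Re = 1.354e+04; f → 0.02865
Converged (Δf/f < 1%). With the final f = 0.02865: V = √(2·79.5·0.249/(0.02865·37.6·1930)) = 0.138 m/s.
Q = V·A = 0.138·(π/4·0.249²) = 0.006719 m³/s = 6.72 L/s.

Q ≈ 6.72 L/s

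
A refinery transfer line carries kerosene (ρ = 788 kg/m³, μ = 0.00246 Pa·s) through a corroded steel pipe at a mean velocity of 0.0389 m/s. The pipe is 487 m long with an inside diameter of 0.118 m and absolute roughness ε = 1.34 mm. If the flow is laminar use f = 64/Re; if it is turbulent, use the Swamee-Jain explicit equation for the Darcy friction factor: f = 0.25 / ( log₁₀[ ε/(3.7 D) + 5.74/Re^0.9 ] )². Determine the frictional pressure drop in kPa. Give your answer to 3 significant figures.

Reynolds number Re = ρVD/μ = 788 · 0.0389 · 0.118 / 0.00246 = 1470.
Re < 2300 → laminar flow, so f = 64/Re = 64/1470 = 0.04353 (the turbulent correlation is not needed).
Darcy-Weisbach: ΔP = f(L/D)(ρV²/2) = 0.04353·(487/0.118)·(788·0.0389²/2) = 0.04353·4127·0.5962 = 107.1 Pa.
ΔP = 107.1 Pa = 0.107 kPa.

ΔP ≈ 0.107 kPa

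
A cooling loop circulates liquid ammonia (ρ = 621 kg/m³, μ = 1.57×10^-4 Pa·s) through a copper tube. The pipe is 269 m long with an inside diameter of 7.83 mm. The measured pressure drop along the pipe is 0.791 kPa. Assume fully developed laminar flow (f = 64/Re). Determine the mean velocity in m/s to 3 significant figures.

V ≈ 0.0359 m/s

For laminar flow, f = 64/Re with Re = ρVD/μ, so Darcy-Weisbach reduces to ΔP = 32μLV/D². Solving for V: V = ΔP·D²/(32μL) = 791·(0.00783)²/(32·0.000157·269) = 0.03588 m/s.
Check: Re = ρVD/μ = 621·0.03588·0.00783/0.000157 = 1111 < 2300, so the laminar assumption holds.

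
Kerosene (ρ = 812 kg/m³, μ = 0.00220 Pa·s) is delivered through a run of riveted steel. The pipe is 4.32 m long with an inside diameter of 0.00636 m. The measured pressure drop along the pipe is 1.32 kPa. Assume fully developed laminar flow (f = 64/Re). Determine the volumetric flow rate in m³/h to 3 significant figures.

For laminar flow, f = 64/Re with Re = ρVD/μ, so Darcy-Weisbach reduces to ΔP = 32μLV/D². Solving for V: V = ΔP·D²/(32μL) = 1320·(0.00636)²/(32·0.0022·4.32) = 0.1756 m/s.
Check: Re = ρVD/μ = 812·0.1756·0.00636/0.0022 = 412.1 < 2300, so the laminar assumption holds.
Q = V·A = 0.1756·(π/4·0.00636²) = 5.577e-06 m³/s = 0.0201 m³/h.

Q ≈ 0.0201 m³/h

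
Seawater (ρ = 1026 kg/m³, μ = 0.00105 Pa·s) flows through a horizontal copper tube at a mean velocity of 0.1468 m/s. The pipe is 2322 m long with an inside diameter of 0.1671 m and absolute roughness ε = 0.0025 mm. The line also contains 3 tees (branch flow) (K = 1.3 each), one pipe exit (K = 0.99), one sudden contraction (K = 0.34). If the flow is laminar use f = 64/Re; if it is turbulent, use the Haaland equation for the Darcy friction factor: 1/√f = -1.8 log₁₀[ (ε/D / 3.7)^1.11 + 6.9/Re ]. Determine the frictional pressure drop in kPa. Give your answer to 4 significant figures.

ΔP ≈ 3.843 kPa

Reynolds number Re = ρVD/μ = 1026 · 0.1468 · 0.1671 / 0.00105 = 2.397e+04.
Re > 4000 → turbulent. Relative roughness ε/D = 2.5e-06/0.1671 = 1.5e-05. Haaland: 1/√f = -1.8 log₁₀[(1.5e-05/3.7)^1.11 + 6.9/2.397e+04] = -1.8 log₁₀[1.03e-06 + 0.000288] = 6.371, so f = 0.02464.
Total minor-loss coefficient ΣK = 3·1.3 + 1·0.99 + 1·0.34 = 5.23.
ΔP = [f·L/D + ΣK]·(ρV²/2) = [0.02464·2322/0.1671 + 5.23]·(1026·0.1468²/2) = [342.4 + 5.23]·11.06 = 3843 Pa.
ΔP = 3843 Pa = 3.843 kPa.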